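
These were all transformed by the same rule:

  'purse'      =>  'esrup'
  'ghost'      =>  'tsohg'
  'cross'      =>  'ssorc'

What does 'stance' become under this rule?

The output letters match the input read backwards: purse reversed is esrup. The word is simply reversed.
For stance: reverse → ecnats.

ecnats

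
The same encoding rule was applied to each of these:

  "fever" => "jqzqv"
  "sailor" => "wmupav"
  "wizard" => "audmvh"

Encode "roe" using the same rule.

vaq

The shift depends on letter class: consonant f→j is +4, but vowel e→q is +12. Vowels shift forward by 12 and consonants shift forward by 4.
Applying it to roe: r(cons)+4=v, o(vowel)+12=a, e(vowel)+12=q.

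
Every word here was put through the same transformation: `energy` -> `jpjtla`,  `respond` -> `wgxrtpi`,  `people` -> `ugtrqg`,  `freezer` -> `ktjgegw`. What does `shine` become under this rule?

Shifts by position in energy: pos 0: e→j (+5), pos 1: n→p (+2), pos 2: e→j (+5), pos 3: r→t (+2) — repeating every 2. A repeating key of period 2 is used — shifts +5, +2 over and over.
On shine: s+5=x, h+2=j, i+5=n, n+2=p, e+5=j.

xjnpj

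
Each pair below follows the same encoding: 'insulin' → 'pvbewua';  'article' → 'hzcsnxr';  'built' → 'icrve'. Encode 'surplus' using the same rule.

zcazwgf

In insulin: i→p is +7, n→v is +8, s→b is +9, u→e is +10 — the shift increases by 1 each position. Each letter shifts forward by (position + 7), i.e. 7, 8, 9, … — the shift grows by one for each successive letter.
On surplus: s+7=z, u+8=c, r+9=a, p+10=z, l+11=w, u+12=g, s+13=f.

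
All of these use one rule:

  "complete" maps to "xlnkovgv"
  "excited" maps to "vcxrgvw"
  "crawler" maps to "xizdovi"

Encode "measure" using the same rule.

nvzhfiv

Letters are reflected about the middle of the alphabet (position → 25−position): Atbash.
For measure: m↔n, e↔v, a↔z, s↔h, u↔f, r↔i, e↔v.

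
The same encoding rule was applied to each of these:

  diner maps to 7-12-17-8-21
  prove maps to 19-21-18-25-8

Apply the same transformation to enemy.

d is letter #4 and maps to 7: an offset of 3. Each letter is replaced by its alphabet position (a=1..z=26) + 3.
On enemy: e=5→8, n=14→17, e=5→8, m=13→16, y=25→28.

8-17-8-16-28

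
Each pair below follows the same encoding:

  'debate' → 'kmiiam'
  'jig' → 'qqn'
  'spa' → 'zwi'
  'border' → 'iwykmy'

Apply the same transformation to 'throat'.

aoywia

Two shifts are in play — +8 for a/e/i/o/u, +7 for every other letter.
Applying it to throat: t(cons)+7=a, h(cons)+7=o, r(cons)+7=y, o(vowel)+8=w, a(vowel)+8=i, t(cons)+7=a.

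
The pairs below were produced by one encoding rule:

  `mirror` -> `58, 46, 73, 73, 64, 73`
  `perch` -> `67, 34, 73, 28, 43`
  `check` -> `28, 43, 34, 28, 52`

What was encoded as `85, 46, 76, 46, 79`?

visit

m(#13)→58 and i(#9)→46: differences scale by 3, so n = 3·pos + 19. With a=1..z=26, the number is 3·pos + 19.
Reversing it on 85, 46, 76, 46, 79: 85→(85−19)÷3=22=v, 46→(46−19)÷3=9=i, 76→(76−19)÷3=19=s, 46→(46−19)÷3=9=i, 79→(79−19)÷3=20=t.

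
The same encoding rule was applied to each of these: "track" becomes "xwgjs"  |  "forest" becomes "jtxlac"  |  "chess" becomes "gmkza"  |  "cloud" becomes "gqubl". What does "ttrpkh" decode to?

In track: t→x is +4, r→w is +5, a→g is +6, c→j is +7 — the shift increases by 1 each position. The shift increases by 1 at each position, starting from +4: 4, 5, 6, ….
Undoing it on ttrpkh: t−4=p, t−5=o, r−6=l, p−7=i, k−8=c, h−9=y.

policy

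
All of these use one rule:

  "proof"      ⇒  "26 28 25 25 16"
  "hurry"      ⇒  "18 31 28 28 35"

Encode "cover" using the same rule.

13 25 32 15 28

p is letter #16 and maps to 26: an offset of 10. The number is (letter's place in the alphabet, a=1) + 10.
On cover: c=3→13, o=15→25, v=22→32, e=5→15, r=18→28.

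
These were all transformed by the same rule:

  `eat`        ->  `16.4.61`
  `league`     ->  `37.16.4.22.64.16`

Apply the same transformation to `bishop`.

The formula is n = 3×(alphabet index, a=1) + 1.
For bishop: b=2→7, i=9→28, s=19→58, h=8→25, o=15→46, p=16→49.

7.28.58.25.46.49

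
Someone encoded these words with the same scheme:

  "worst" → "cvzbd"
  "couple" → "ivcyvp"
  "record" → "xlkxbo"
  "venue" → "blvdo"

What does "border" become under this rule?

The shift increases by 1 at each position, starting from +6: 6, 7, 8, ….
For border: b+6=h, o+7=v, r+8=z, d+9=m, e+10=o, r+11=c.

hvzmoc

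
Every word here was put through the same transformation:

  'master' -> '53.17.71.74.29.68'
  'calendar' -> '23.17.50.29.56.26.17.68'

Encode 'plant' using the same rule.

With a=1..z=26, the number is 3·pos + 14.
Applying it to plant: p=16→62, l=12→50, a=1→17, n=14→56, t=20→74.

62.50.17.56.74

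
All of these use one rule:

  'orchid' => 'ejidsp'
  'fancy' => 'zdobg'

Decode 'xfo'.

new

The output letters match the input read backwards, each shifted +1: orchid reversed is dihcro. Read the word backwards and shift each letter +1.
Reversing it on xfo: shift back: x−1=w, f−1=e, o−1=n → wen; then reverse → new.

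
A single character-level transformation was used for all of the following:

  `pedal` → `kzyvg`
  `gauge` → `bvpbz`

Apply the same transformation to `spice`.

Compare letters: p→k is +21, e→z is +21, d→y is +21 — a constant shift. This is a Caesar cipher with shift 21.
On spice: s+21=n, p+21=k, i+21=d, c+21=x, e+21=z.

nkdxz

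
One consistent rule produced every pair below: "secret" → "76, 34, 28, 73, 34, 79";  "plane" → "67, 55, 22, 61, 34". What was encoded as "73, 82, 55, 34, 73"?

Each letter becomes 3×(its alphabet position, a=1..z=26) + 19.
Undoing it on 73, 82, 55, 34, 73: 73→(73−19)÷3=18=r, 82→(82−19)÷3=21=u, 55→(55−19)÷3=12=l, 34→(34−19)÷3=5=e, 73→(73−19)÷3=18=r.

ruler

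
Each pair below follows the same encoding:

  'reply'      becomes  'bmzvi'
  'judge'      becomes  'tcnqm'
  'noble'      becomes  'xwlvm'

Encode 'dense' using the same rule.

The shift depends on letter class: consonant r→b is +10, but vowel e→m is +8. The rule splits by letter class: vowels +8, consonants +10.
Applying it to dense: d(cons)+10=n, e(vowel)+8=m, n(cons)+10=x, s(cons)+10=c, e(vowel)+8=m.

nmxcm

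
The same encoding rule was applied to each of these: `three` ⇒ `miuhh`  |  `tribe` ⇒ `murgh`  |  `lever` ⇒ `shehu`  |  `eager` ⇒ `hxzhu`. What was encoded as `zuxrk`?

t(19)→m(12) and h(7)→i(8) fit y≡9x+23 (mod 26); the inverse of 9 mod 26 is 3. This is an affine cipher: with a=0,…,z=25, each position x becomes (9x+23) mod 26.
Reversing it on zuxrk: z(25)→3·(25−23)≡6=g; u(20)→3·(20−23)≡17=r; x(23)→3·(23−23)≡0=a; r(17)→3·(17−23)≡8=i; k(10)→3·(10−23)≡13=n (all mod 26).

grain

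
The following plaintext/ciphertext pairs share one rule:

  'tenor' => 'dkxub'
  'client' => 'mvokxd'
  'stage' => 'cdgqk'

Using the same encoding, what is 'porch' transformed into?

zubmr

The rule splits by letter class: vowels +6, consonants +10.
Applying it to porch: p(cons)+10=z, o(vowel)+6=u, r(cons)+10=b, c(cons)+10=m, h(cons)+10=r.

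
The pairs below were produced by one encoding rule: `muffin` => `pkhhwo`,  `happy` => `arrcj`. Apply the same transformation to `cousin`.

pkuwqe

The output letters match the input read backwards, each shifted +2: muffin reversed is niffum. Two steps: reverse the string, then apply a Caesar shift of +2.
Applying it to cousin: reverse → nisuoc; then shift: n+2=p, i+2=k, s+2=u, u+2=w, o+2=q, c+2=e.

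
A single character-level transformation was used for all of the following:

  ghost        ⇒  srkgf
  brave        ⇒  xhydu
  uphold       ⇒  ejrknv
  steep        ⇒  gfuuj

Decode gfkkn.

stool

This is an affine cipher: with a=0,…,z=25, each position x becomes (25x+24) mod 26.
Reversing it on gfkkn: g(6)→25·(6−24)≡18=s; f(5)→25·(5−24)≡19=t; k(10)→25·(10−24)≡14=o; k(10)→25·(10−24)≡14=o; n(13)→25·(13−24)≡11=l (all mod 26).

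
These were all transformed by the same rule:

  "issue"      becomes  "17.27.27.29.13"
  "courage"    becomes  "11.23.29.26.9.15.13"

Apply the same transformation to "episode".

i is letter #9 and maps to 17: an offset of 8. Letters become their 1-based position plus 8 (so a→9, b→10, …).
On episode: e=5→13, p=16→24, i=9→17, s=19→27, o=15→23, d=4→12, e=5→13.

13.24.17.27.23.12.13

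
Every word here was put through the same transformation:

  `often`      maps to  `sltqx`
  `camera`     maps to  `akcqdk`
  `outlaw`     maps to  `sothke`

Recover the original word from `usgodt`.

yogurt

o(14)→s(18) and f(5)→l(11) fit y≡21x+10 (mod 26); the inverse of 21 mod 26 is 5. Treating letters as 0–25, the rule is x ↦ 21x + 10 (mod 26).
Reversing it on usgodt: u(20)→5·(20−10)≡24=y; s(18)→5·(18−10)≡14=o; g(6)→5·(6−10)≡6=g; o(14)→5·(14−10)≡20=u; d(3)→5·(3−10)≡17=r; t(19)→5·(19−10)≡19=t (all mod 26).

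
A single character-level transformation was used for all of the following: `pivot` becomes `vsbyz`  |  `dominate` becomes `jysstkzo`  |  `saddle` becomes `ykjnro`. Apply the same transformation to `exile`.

Shifts by position in pivot: pos 0: p→v (+6), pos 1: i→s (+10), pos 2: v→b (+6), pos 3: o→y (+10) — repeating every 2. A repeating key of period 2 is used — shifts +6, +10 over and over.
On exile: e+6=k, x+10=h, i+6=o, l+10=v, e+6=k.

khovk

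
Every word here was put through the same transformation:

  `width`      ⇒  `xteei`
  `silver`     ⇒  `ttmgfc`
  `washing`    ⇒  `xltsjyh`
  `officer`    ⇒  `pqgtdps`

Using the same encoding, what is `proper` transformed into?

qcpafc

A repeating key of period 2 is used — shifts +1, +11 over and over.
For proper: p+1=q, r+11=c, o+1=p, p+11=a, e+1=f, r+11=c.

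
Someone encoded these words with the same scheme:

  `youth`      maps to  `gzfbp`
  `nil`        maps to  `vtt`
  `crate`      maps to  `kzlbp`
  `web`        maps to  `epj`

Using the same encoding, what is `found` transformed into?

The shift depends on letter class: consonant y→g is +8, but vowel o→z is +11. Two shifts are in play — +11 for a/e/i/o/u, +8 for every other letter.
Applying it to found: f(cons)+8=n, o(vowel)+11=z, u(vowel)+11=f, n(cons)+8=v, d(cons)+8=l.

nzfvl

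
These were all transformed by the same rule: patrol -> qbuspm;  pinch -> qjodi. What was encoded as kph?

jog

Compare letters: p→q is +1, a→b is +1, t→u is +1 — a constant shift. It's a constant shift of +1 (ROT1).
Decoding kph: k−1=j, p−1=o, h−1=g.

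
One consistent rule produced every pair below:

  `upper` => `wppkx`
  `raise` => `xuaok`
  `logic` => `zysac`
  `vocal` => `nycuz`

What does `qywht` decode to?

mound

u(20)→w(22) and p(15)→p(15) fit y≡17x+20 (mod 26); the inverse of 17 mod 26 is 23. Each letter's alphabet position (a=0..z=25) is mapped through 17·x+20 mod 26 — an affine cipher.
Undoing it on qywht: q(16)→23·(16−20)≡12=m; y(24)→23·(24−20)≡14=o; w(22)→23·(22−20)≡20=u; h(7)→23·(7−20)≡13=n; t(19)→23·(19−20)≡3=d (all mod 26).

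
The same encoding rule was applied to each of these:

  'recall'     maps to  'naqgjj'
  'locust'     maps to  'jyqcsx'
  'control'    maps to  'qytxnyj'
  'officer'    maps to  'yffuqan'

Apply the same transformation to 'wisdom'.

r(17)→n(13) and e(4)→a(0) fit y≡5x+6 (mod 26); the inverse of 5 mod 26 is 21. Each letter's alphabet position (a=0..z=25) is mapped through 5·x+6 mod 26 — an affine cipher.
Applying it to wisdom: w(22)→5·22+6≡12=m; i(8)→5·8+6≡20=u; s(18)→5·18+6≡18=s; d(3)→5·3+6≡21=v; o(14)→5·14+6≡24=y; m(12)→5·12+6≡14=o (all mod 26).

musvyo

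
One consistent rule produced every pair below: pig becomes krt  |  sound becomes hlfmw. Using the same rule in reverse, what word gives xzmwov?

Each pair mirrors across the alphabet (p↔k, i↔r, g↔t): positions sum to 25. Letters are reflected about the middle of the alphabet (position → 25−position): Atbash.
Reversing it on xzmwov: x↔c, z↔a, m↔n, w↔d, o↔l, v↔e.

candle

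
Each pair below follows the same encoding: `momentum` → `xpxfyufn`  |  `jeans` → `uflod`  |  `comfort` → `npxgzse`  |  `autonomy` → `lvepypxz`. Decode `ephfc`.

tower

Shifts by position in momentum: pos 0: m→x (+11), pos 1: o→p (+1), pos 2: m→x (+11), pos 3: e→f (+1) — repeating every 2. A repeating key of period 2 is used — shifts +11, +1 over and over.
Reversing it on ephfc: e−11=t, p−1=o, h−11=w, f−1=e, c−11=r.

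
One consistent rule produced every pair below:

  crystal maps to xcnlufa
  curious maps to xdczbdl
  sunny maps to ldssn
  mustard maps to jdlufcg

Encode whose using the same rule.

vqblp

c(2)→x(23) and r(17)→c(2) fit y≡9x+5 (mod 26); the inverse of 9 mod 26 is 3. Treating letters as 0–25, the rule is x ↦ 9x + 5 (mod 26).
Applying it to whose: w(22)→9·22+5≡21=v; h(7)→9·7+5≡16=q; o(14)→9·14+5≡1=b; s(18)→9·18+5≡11=l; e(4)→9·4+5≡15=p (all mod 26).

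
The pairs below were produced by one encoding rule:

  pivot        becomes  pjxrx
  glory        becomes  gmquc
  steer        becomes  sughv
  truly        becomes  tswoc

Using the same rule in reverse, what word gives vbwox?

vault

In pivot: p→p is +0, i→j is +1, v→x is +2, o→r is +3 — the shift increases by 1 each position. Each letter shifts forward by its position index (0, 1, 2, …) — the shift grows by one for each successive letter.
Undoing it on vbwox: v−0=v, b−1=a, w−2=u, o−3=l, x−4=t.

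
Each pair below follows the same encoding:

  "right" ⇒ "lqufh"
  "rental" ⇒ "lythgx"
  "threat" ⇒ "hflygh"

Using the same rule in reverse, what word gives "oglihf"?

r(17)→l(11) and i(8)→q(16) fit y≡11x+6 (mod 26); the inverse of 11 mod 26 is 19. This is an affine cipher: with a=0,…,z=25, each position x becomes (11x+6) mod 26.
Decoding oglihf: o(14)→19·(14−6)≡22=w; g(6)→19·(6−6)≡0=a; l(11)→19·(11−6)≡17=r; i(8)→19·(8−6)≡12=m; h(7)→19·(7−6)≡19=t; f(5)→19·(5−6)≡7=h (all mod 26).

warmth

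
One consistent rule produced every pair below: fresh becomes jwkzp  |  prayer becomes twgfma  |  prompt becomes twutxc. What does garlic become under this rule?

kfxsql

Letter i (0-indexed) is shifted by i+4, so successive shifts are 4, 5, 6, ….
For garlic: g+4=k, a+5=f, r+6=x, l+7=s, i+8=q, c+9=l.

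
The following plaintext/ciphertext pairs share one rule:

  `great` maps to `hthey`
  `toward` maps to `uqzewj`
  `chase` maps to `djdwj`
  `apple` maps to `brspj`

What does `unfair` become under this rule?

vpienx

In great: g→h is +1, r→t is +2, e→h is +3, a→e is +4 — the shift increases by 1 each position. Each letter shifts forward by (position + 1), i.e. 1, 2, 3, … — the shift grows by one for each successive letter.
Applying it to unfair: u+1=v, n+2=p, f+3=i, a+4=e, i+5=n, r+6=x.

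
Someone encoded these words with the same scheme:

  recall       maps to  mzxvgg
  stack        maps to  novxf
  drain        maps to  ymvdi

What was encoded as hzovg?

Each letter is shifted forward by 21 in the alphabet (a Caesar shift of +21).
Reversing it on hzovg: h−21=m, z−21=e, o−21=t, v−21=a, g−21=l.

metal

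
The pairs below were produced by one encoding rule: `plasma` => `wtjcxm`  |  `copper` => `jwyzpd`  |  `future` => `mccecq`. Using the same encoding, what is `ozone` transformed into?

vhxxp

Letter i (0-indexed) is shifted by i+7, so successive shifts are 7, 8, 9, ….
On ozone: o+7=v, z+8=h, o+9=x, n+10=x, e+11=p.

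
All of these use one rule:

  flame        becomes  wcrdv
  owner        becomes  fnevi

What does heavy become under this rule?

Compare letters: f→w is +17, l→c is +17, a→r is +17 — a constant shift. This is a Caesar cipher with shift 17.
For heavy: h+17=y, e+17=v, a+17=r, v+17=m, y+17=p.

yvrmp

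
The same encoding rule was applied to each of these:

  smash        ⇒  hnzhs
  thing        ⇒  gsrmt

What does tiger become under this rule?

grtvi

Each pair mirrors across the alphabet (s↔h, m↔n, a↔z): positions sum to 25. Each letter is replaced by its mirror in the alphabet: a↔z, b↔y, c↔x, and so on (the Atbash cipher).
Applying it to tiger: t↔g, i↔r, g↔t, e↔v, r↔i.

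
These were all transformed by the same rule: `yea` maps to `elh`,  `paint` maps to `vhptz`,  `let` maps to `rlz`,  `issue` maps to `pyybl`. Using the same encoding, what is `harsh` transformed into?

The shift depends on letter class: consonant y→e is +6, but vowel e→l is +7. Two shifts are in play — +7 for a/e/i/o/u, +6 for every other letter.
For harsh: h(cons)+6=n, a(vowel)+7=h, r(cons)+6=x, s(cons)+6=y, h(cons)+6=n.

nhxyn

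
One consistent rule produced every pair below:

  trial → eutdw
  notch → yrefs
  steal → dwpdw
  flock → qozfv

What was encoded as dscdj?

Shifts by position in trial: pos 0: t→e (+11), pos 1: r→u (+3), pos 2: i→t (+11), pos 3: a→d (+3) — repeating every 2. The shifts repeat in a cycle of length 2: positions 0,1,… shift by +11, +3, then the pattern repeats.
Decoding dscdj: d−11=s, s−3=p, c−11=r, d−3=a, j−11=y.

spray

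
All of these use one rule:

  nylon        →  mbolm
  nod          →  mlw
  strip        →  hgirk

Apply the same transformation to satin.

Each pair mirrors across the alphabet (n↔m, y↔b, l↔o): positions sum to 25. This is the alphabet-reversal cipher (Atbash): a becomes z, b becomes y, etc.
Applying it to satin: s↔h, a↔z, t↔g, i↔r, n↔m.

hzgrm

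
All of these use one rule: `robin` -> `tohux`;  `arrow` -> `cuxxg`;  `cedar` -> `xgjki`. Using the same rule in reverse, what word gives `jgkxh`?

The output letters match the input read backwards, each shifted +6: robin reversed is nibor. Read the word backwards and shift each letter +6.
Undoing it on jgkxh: shift back: j−6=d, g−6=a, k−6=e, x−6=r, h−6=b → daerb; then reverse → bread.

bread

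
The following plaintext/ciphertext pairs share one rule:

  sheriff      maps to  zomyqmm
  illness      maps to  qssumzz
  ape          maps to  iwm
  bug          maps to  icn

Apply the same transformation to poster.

The shift depends on letter class: consonant s→z is +7, but vowel e→m is +8. Vowels shift forward by 8 and consonants shift forward by 7.
On poster: p(cons)+7=w, o(vowel)+8=w, s(cons)+7=z, t(cons)+7=a, e(vowel)+8=m, r(cons)+7=y.

wwzamy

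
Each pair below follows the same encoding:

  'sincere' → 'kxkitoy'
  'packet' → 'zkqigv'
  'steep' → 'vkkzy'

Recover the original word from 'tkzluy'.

soften

The output letters match the input read backwards, each shifted +6: sincere reversed is erecnis. Read the word backwards and shift each letter +6.
Undoing it on tkzluy: shift back: t−6=n, k−6=e, z−6=t, l−6=f, u−6=o, y−6=s → netfos; then reverse → soften.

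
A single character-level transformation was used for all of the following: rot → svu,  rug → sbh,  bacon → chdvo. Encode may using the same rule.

nhz

The shift depends on letter class: consonant r→s is +1, but vowel o→v is +7. Two shifts are in play — +7 for a/e/i/o/u, +1 for every other letter.
Applying it to may: m(cons)+1=n, a(vowel)+7=h, y(cons)+1=z.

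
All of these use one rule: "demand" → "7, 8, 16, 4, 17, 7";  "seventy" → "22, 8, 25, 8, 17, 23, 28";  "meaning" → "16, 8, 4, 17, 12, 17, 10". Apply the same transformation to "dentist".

7, 8, 17, 23, 12, 22, 23

d is letter #4 and maps to 7: an offset of 3. Each letter is replaced by its alphabet position (a=1..z=26) + 3.
On dentist: d=4→7, e=5→8, n=14→17, t=20→23, i=9→12, s=19→22, t=20→23.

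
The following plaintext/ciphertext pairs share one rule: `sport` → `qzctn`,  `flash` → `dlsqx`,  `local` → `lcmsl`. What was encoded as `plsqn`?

s(18)→q(16) and p(15)→z(25) fit y≡23x+18 (mod 26); the inverse of 23 mod 26 is 17. Each letter's alphabet position (a=0..z=25) is mapped through 23·x+18 mod 26 — an affine cipher.
Reversing it on plsqn: p(15)→17·(15−18)≡1=b; l(11)→17·(11−18)≡11=l; s(18)→17·(18−18)≡0=a; q(16)→17·(16−18)≡18=s; n(13)→17·(13−18)≡19=t (all mod 26).

blast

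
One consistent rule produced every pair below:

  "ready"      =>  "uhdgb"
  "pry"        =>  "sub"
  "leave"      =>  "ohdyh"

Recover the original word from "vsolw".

split

Every letter moves 3 places later in the alphabet, wrapping around z→a.
Decoding vsolw: v−3=s, s−3=p, o−3=l, l−3=i, w−3=t.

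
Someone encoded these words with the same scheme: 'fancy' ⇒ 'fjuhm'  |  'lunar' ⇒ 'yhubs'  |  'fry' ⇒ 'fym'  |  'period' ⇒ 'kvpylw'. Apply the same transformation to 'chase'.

lzhoj

Two steps: reverse the string, then apply a Caesar shift of +7.
For chase: reverse → esahc; then shift: e+7=l, s+7=z, a+7=h, h+7=o, c+7=j.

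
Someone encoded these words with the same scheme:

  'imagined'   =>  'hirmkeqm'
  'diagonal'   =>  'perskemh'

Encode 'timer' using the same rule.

viqmx

The output letters match the input read backwards, each shifted +4: imagined reversed is denigami. Read the word backwards and shift each letter +4.
On timer: reverse → remit; then shift: r+4=v, e+4=i, m+4=q, i+4=m, t+4=x.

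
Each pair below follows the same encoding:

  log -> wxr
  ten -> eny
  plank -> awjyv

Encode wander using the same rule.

The shift depends on letter class: consonant l→w is +11, but vowel o→x is +9. Vowels shift forward by 9 and consonants shift forward by 11.
On wander: w(cons)+11=h, a(vowel)+9=j, n(cons)+11=y, d(cons)+11=o, e(vowel)+9=n, r(cons)+11=c.

hjyonc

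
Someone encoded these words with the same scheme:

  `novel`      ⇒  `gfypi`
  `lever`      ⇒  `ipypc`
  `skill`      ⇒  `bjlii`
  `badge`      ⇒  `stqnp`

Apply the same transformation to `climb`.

n(13)→g(6) and o(14)→f(5) fit y≡25x+19 (mod 26); the inverse of 25 mod 26 is 25. Treating letters as 0–25, the rule is x ↦ 25x + 19 (mod 26).
Applying it to climb: c(2)→25·2+19≡17=r; l(11)→25·11+19≡8=i; i(8)→25·8+19≡11=l; m(12)→25·12+19≡7=h; b(1)→25·1+19≡18=s (all mod 26).

rilhs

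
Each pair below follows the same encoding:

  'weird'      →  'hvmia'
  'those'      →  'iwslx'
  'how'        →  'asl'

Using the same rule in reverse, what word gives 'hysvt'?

The output letters match the input read backwards, each shifted +4: weird reversed is driew. The word is reversed, then every letter is shifted forward by 4.
Reversing it on hysvt: shift back: h−4=d, y−4=u, s−4=o, v−4=r, t−4=p → duorp; then reverse → proud.

proud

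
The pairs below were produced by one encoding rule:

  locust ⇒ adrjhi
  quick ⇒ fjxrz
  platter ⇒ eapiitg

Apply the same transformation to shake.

hwpzt

Compare letters: l→a is +15, o→d is +15, c→r is +15 — a constant shift. Every letter moves 15 places later in the alphabet, wrapping around z→a.
Applying it to shake: s+15=h, h+15=w, a+15=p, k+15=z, e+15=t.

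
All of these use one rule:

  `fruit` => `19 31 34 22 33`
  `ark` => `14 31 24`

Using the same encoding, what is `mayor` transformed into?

26 14 38 28 31

Letters become their 1-based position plus 13 (so a→14, b→15, …).
Applying it to mayor: m=13→26, a=1→14, y=25→38, o=15→28, r=18→31.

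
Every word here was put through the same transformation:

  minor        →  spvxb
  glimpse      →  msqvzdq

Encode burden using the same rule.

hbzmoy

In minor: m→s is +6, i→p is +7, n→v is +8, o→x is +9 — the shift increases by 1 each position. Each letter shifts forward by (position + 6), i.e. 6, 7, 8, … — the shift grows by one for each successive letter.
On burden: b+6=h, u+7=b, r+8=z, d+9=m, e+10=o, n+11=y.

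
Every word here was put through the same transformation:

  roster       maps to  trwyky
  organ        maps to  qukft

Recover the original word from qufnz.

orbit

Letter i (0-indexed) is shifted by i+2, so successive shifts are 2, 3, 4, ….
Reversing it on qufnz: q−2=o, u−3=r, f−4=b, n−5=i, z−6=t.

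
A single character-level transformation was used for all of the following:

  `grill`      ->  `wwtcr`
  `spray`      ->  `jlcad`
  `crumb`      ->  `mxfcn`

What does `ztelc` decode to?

ratio

Two steps: reverse the string, then apply a Caesar shift of +11.
Reversing it on ztelc: shift back: z−11=o, t−11=i, e−11=t, l−11=a, c−11=r → oitar; then reverse → ratio.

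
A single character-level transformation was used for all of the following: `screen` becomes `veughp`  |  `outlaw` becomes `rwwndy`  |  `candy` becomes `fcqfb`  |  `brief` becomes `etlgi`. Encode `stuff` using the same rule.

vvxhi

A repeating key of period 2 is used — shifts +3, +2 over and over.
For stuff: s+3=v, t+2=v, u+3=x, f+2=h, f+3=i.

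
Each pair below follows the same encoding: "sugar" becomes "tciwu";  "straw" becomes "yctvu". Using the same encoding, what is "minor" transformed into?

tqpko

The output letters match the input read backwards, each shifted +2: sugar reversed is ragus. The word is reversed, then every letter is shifted forward by 2.
For minor: reverse → ronim; then shift: r+2=t, o+2=q, n+2=p, i+2=k, m+2=o.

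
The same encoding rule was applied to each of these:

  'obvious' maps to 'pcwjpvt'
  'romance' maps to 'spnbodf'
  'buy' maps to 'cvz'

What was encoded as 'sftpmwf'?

Each letter is shifted forward by 1 in the alphabet (a Caesar shift of +1).
Reversing it on sftpmwf: s−1=r, f−1=e, t−1=s, p−1=o, m−1=l, w−1=v, f−1=e.

resolve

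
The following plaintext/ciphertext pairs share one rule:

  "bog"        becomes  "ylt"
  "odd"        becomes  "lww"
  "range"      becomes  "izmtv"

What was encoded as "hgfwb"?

study

Each pair mirrors across the alphabet (b↔y, o↔l, g↔t): positions sum to 25. This is the alphabet-reversal cipher (Atbash): a becomes z, b becomes y, etc.
Undoing it on hgfwb: h↔s, g↔t, f↔u, w↔d, b↔y.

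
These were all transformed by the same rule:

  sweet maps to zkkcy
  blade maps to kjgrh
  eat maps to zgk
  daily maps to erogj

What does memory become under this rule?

exusks

Read the word backwards and shift each letter +6.
On memory: reverse → yromem; then shift: y+6=e, r+6=x, o+6=u, m+6=s, e+6=k, m+6=s.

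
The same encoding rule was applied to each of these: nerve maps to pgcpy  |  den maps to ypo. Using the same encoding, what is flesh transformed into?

sdpwq

The word is reversed, then every letter is shifted forward by 11.
Applying it to flesh: reverse → hself; then shift: h+11=s, s+11=d, e+11=p, l+11=w, f+11=q.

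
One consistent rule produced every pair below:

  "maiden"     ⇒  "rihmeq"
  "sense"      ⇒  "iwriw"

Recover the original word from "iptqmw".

The output letters match the input read backwards, each shifted +4: maiden reversed is nediam. The word is reversed, then every letter is shifted forward by 4.
Undoing it on iptqmw: shift back: i−4=e, p−4=l, t−4=p, q−4=m, m−4=i, w−4=s → elpmis; then reverse → simple.

simple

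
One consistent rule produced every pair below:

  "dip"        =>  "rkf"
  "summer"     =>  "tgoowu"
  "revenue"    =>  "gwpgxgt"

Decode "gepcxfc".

advance

The output letters match the input read backwards, each shifted +2: dip reversed is pid. Two steps: reverse the string, then apply a Caesar shift of +2.
Decoding gepcxfc: shift back: g−2=e, e−2=c, p−2=n, c−2=a, x−2=v, f−2=d, c−2=a → ecnavda; then reverse → advance.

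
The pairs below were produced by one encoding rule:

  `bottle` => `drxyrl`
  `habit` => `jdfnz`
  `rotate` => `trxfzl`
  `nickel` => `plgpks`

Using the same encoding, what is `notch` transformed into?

In bottle: b→d is +2, o→r is +3, t→x is +4, t→y is +5 — the shift increases by 1 each position. The shift increases by 1 at each position, starting from +2: 2, 3, 4, ….
Applying it to notch: n+2=p, o+3=r, t+4=x, c+5=h, h+6=n.

prxhn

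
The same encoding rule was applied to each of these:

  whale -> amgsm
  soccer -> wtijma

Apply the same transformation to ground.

In whale: w→a is +4, h→m is +5, a→g is +6, l→s is +7 — the shift increases by 1 each position. The shift increases by 1 at each position, starting from +4: 4, 5, 6, ….
On ground: g+4=k, r+5=w, o+6=u, u+7=b, n+8=v, d+9=m.

kwubvm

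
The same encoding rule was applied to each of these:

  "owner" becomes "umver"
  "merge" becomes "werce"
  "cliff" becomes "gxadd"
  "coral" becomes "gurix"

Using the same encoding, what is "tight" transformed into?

pacbp

This is an affine cipher: with a=0,…,z=25, each position x becomes (25x+8) mod 26.
Applying it to tight: t(19)→25·19+8≡15=p; i(8)→25·8+8≡0=a; g(6)→25·6+8≡2=c; h(7)→25·7+8≡1=b; t(19)→25·19+8≡15=p (all mod 26).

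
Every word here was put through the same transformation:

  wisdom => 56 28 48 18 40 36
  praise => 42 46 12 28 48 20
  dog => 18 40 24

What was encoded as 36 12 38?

With a=1..z=26, the number is 2·pos + 10.
Reversing it on 36 12 38: 36→(36−10)÷2=13=m, 12→(12−10)÷2=1=a, 38→(38−10)÷2=14=n.

man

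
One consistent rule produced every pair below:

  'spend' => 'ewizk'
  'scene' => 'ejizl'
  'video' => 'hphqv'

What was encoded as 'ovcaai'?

It's a Vigenère-style cipher with numeric key [12,7,4]: position i shifts by key[i mod 3].
Reversing it on ovcaai: o−12=c, v−7=o, c−4=y, a−12=o, a−7=t, i−4=e.

coyote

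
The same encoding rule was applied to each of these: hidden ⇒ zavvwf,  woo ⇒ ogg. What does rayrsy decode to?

Compare letters: h→z is +18, i→a is +18, d→v is +18 — a constant shift. Every letter moves 18 places later in the alphabet, wrapping around z→a.
Decoding rayrsy: r−18=z, a−18=i, y−18=g, r−18=z, s−18=a, y−18=g.

zigzag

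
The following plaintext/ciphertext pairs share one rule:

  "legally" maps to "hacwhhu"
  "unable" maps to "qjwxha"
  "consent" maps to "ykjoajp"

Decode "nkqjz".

Compare letters: l→h is +22, e→a is +22, g→c is +22 — a constant shift. It's a constant shift of +22 (ROT22).
Decoding nkqjz: n−22=r, k−22=o, q−22=u, j−22=n, z−22=d.

round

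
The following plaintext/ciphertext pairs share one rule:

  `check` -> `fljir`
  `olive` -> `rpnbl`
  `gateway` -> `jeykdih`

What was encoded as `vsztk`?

In check: c→f is +3, h→l is +4, e→j is +5, c→i is +6 — the shift increases by 1 each position. Each letter shifts forward by (position + 3), i.e. 3, 4, 5, … — the shift grows by one for each successive letter.
Undoing it on vsztk: v−3=s, s−4=o, z−5=u, t−6=n, k−7=d.

sound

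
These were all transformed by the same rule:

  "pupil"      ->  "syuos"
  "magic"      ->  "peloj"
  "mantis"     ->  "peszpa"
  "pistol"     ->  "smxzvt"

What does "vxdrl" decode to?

style

Each letter shifts forward by (position + 3), i.e. 3, 4, 5, … — the shift grows by one for each successive letter.
Reversing it on vxdrl: v−3=s, x−4=t, d−5=y, r−6=l, l−7=e.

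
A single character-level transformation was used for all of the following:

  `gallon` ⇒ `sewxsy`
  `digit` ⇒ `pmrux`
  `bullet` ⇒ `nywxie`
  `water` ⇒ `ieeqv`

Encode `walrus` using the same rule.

iewdyd

Shifts by position in gallon: pos 0: g→s (+12), pos 1: a→e (+4), pos 2: l→w (+11), pos 3: l→x (+12), pos 4: o→s (+4), pos 5: n→y (+11) — repeating every 3. It's a Vigenère-style cipher with numeric key [12,4,11]: position i shifts by key[i mod 3].
On walrus: w+12=i, a+4=e, l+11=w, r+12=d, u+4=y, s+11=d.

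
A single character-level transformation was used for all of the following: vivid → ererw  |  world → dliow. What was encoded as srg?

Each pair mirrors across the alphabet (v↔e, i↔r, v↔e): positions sum to 25. Letters are reflected about the middle of the alphabet (position → 25−position): Atbash.
Reversing it on srg: s↔h, r↔i, g↔t.

hit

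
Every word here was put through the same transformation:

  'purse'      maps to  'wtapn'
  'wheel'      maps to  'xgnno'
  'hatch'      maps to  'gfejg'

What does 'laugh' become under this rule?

oftrg

p(15)→w(22) and u(20)→t(19) fit y≡15x+5 (mod 26); the inverse of 15 mod 26 is 7. This is an affine cipher: with a=0,…,z=25, each position x becomes (15x+5) mod 26.
For laugh: l(11)→15·11+5≡14=o; a(0)→15·0+5≡5=f; u(20)→15·20+5≡19=t; g(6)→15·6+5≡17=r; h(7)→15·7+5≡6=g (all mod 26).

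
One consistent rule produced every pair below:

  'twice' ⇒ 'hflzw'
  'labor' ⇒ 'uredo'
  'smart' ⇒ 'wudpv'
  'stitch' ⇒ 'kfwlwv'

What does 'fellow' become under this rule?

zroohi

The output letters match the input read backwards, each shifted +3: twice reversed is eciwt. The word is reversed, then every letter is shifted forward by 3.
For fellow: reverse → wollef; then shift: w+3=z, o+3=r, l+3=o, l+3=o, e+3=h, f+3=i.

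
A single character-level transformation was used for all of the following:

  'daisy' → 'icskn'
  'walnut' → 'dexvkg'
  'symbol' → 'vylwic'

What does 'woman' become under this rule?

The output letters match the input read backwards, each shifted +10: daisy reversed is ysiad. The word is reversed, then every letter is shifted forward by 10.
Applying it to woman: reverse → namow; then shift: n+10=x, a+10=k, m+10=w, o+10=y, w+10=g.

xkwyg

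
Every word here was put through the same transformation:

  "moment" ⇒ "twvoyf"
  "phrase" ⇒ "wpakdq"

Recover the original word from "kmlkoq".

In moment: m→t is +7, o→w is +8, m→v is +9, e→o is +10 — the shift increases by 1 each position. Each letter shifts forward by (position + 7), i.e. 7, 8, 9, … — the shift grows by one for each successive letter.
Reversing it on kmlkoq: k−7=d, m−8=e, l−9=c, k−10=a, o−11=d, q−12=e.

decade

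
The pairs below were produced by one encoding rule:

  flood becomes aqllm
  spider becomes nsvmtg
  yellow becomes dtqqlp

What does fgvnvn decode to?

crisis

f(5)→a(0) and l(11)→q(16) fit y≡7x+17 (mod 26); the inverse of 7 mod 26 is 15. This is an affine cipher: with a=0,…,z=25, each position x becomes (7x+17) mod 26.
Reversing it on fgvnvn: f(5)→15·(5−17)≡2=c; g(6)→15·(6−17)≡17=r; v(21)→15·(21−17)≡8=i; n(13)→15·(13−17)≡18=s; v(21)→15·(21−17)≡8=i; n(13)→15·(13−17)≡18=s (all mod 26).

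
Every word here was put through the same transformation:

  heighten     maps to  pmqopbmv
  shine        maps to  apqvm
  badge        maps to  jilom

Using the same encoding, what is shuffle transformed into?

Compare letters: h→p is +8, e→m is +8, i→q is +8 — a constant shift. It's a constant shift of +8 (ROT8).
Applying it to shuffle: s+8=a, h+8=p, u+8=c, f+8=n, f+8=n, l+8=t, e+8=m.

apcnntm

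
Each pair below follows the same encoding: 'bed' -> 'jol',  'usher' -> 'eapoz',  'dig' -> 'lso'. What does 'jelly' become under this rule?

rottg

The shift depends on letter class: consonant b→j is +8, but vowel e→o is +10. Vowels shift forward by 10 and consonants shift forward by 8.
For jelly: j(cons)+8=r, e(vowel)+10=o, l(cons)+8=t, l(cons)+8=t, y(cons)+8=g.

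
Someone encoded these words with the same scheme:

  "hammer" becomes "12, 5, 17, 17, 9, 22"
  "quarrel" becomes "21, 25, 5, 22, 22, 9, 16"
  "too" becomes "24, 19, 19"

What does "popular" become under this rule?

20, 19, 20, 25, 16, 5, 22

Each letter is replaced by its alphabet position (a=1..z=26) + 4.
For popular: p=16→20, o=15→19, p=16→20, u=21→25, l=12→16, a=1→5, r=18→22.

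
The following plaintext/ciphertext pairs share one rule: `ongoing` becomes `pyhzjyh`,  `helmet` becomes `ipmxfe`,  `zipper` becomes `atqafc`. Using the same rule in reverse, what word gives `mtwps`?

Shifts by position in ongoing: pos 0: o→p (+1), pos 1: n→y (+11), pos 2: g→h (+1), pos 3: o→z (+11) — repeating every 2. The shifts repeat in a cycle of length 2: positions 0,1,… shift by +1, +11, then the pattern repeats.
Decoding mtwps: m−1=l, t−11=i, w−1=v, p−11=e, s−1=r.

liver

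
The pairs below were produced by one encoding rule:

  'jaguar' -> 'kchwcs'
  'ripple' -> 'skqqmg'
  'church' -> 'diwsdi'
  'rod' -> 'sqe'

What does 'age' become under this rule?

The shift depends on letter class: consonant j→k is +1, but vowel a→c is +2. Two shifts are in play — +2 for a/e/i/o/u, +1 for every other letter.
For age: a(vowel)+2=c, g(cons)+1=h, e(vowel)+2=g.

chg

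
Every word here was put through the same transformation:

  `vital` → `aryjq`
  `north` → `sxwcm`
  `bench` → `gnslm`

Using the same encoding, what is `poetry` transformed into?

It's a Vigenère-style cipher with numeric key [5,9]: position i shifts by key[i mod 2].
For poetry: p+5=u, o+9=x, e+5=j, t+9=c, r+5=w, y+9=h.

uxjcwh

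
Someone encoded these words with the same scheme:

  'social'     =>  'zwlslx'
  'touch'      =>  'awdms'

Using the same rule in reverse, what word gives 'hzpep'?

In social: s→z is +7, o→w is +8, c→l is +9, i→s is +10 — the shift increases by 1 each position. Each letter shifts forward by (position + 7), i.e. 7, 8, 9, … — the shift grows by one for each successive letter.
Decoding hzpep: h−7=a, z−8=r, p−9=g, e−10=u, p−11=e.

argue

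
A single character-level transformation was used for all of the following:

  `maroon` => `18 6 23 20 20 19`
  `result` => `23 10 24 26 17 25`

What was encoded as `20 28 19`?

own

m is letter #13 and maps to 18: an offset of 5. Letters become their 1-based position plus 5 (so a→6, b→7, …).
Reversing it on 20 28 19: 20→(20−5)÷1=15=o, 28→(28−5)÷1=23=w, 19→(19−5)÷1=14=n.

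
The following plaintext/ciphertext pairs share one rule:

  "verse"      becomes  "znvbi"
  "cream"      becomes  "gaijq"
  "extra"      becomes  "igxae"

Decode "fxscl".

booth

Shifts by position in verse: pos 0: v→z (+4), pos 1: e→n (+9), pos 2: r→v (+4), pos 3: s→b (+9) — repeating every 2. It's a Vigenère-style cipher with numeric key [4,9]: position i shifts by key[i mod 2].
Reversing it on fxscl: f−4=b, x−9=o, s−4=o, c−9=t, l−4=h.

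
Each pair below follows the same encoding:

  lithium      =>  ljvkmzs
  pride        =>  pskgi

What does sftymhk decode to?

service

The shift increases by 1 at each position, starting from +0: 0, 1, 2, ….
Undoing it on sftymhk: s−0=s, f−1=e, t−2=r, y−3=v, m−4=i, h−5=c, k−6=e.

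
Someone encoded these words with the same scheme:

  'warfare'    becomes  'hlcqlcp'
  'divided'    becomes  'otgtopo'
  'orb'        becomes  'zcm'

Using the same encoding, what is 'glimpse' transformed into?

rwtxadp

Compare letters: w→h is +11, a→l is +11, r→c is +11 — a constant shift. This is a Caesar cipher with shift 11.
Applying it to glimpse: g+11=r, l+11=w, i+11=t, m+11=x, p+11=a, s+11=d, e+11=p.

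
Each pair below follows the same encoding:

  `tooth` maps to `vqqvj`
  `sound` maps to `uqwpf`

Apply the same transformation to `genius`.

Compare letters: t→v is +2, o→q is +2, o→q is +2 — a constant shift. Each letter is shifted forward by 2 in the alphabet (a Caesar shift of +2).
For genius: g+2=i, e+2=g, n+2=p, i+2=k, u+2=w, s+2=u.

igpkwu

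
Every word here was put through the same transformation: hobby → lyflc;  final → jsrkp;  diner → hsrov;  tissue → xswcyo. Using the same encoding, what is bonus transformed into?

fyrew

Shifts by position in hobby: pos 0: h→l (+4), pos 1: o→y (+10), pos 2: b→f (+4), pos 3: b→l (+10) — repeating every 2. It's a Vigenère-style cipher with numeric key [4,10]: position i shifts by key[i mod 2].
On bonus: b+4=f, o+10=y, n+4=r, u+10=e, s+4=w.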